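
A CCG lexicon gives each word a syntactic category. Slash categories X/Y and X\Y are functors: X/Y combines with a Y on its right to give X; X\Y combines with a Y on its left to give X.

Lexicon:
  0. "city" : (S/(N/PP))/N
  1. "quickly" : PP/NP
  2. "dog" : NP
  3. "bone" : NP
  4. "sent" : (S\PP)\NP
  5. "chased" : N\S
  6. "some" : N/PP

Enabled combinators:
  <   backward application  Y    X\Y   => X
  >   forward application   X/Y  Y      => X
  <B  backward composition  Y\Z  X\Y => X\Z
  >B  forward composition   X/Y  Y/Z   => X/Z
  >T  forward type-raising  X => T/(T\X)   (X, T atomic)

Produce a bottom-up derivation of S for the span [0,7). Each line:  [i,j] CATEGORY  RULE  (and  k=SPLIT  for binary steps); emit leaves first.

[0,7] S   >
  [0,6] S/(N/PP)   >
    [0,1] "city" : (S/(N/PP))/N
    [1,6] N   <
      [1,3] PP   >
        [1,2] "quickly" : PP/NP
        [2,3] "dog" : NP
      [3,6] N\PP   <B
        [3,5] S\PP   <
          [3,4] "bone" : NP
          [4,5] "sent" : (S\PP)\NP
        [5,6] "chased" : N\S
  [6,7] "some" : N/PP

[0,1] (S/(N/PP))/N  lex  "city"
[1,2] PP/NP  lex  "quickly"
[2,3] NP  lex  "dog"
[1,3] PP  >  k=2
[3,4] NP  lex  "bone"
[4,5] (S\PP)\NP  lex  "sent"
[3,5] S\PP  <  k=4
[5,6] N\S  lex  "chased"
[3,6] N\PP  <B  k=5
[1,6] N  <  k=3
[0,6] S/(N/PP)  >  k=1
[6,7] N/PP  lex  "some"
[0,7] S  >  k=6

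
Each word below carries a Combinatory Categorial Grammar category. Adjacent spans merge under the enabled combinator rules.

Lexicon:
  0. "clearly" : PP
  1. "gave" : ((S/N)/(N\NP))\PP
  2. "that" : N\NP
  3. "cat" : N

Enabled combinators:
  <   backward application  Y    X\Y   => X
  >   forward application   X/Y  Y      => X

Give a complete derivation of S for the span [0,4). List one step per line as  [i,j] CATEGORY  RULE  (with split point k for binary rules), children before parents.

[0,1] PP  lex  "clearly"
[1,2] ((S/N)/(N\NP))\PP  lex  "gave"
[0,2] (S/N)/(N\NP)  <  k=1
[2,3] N\NP  lex  "that"
[0,3] S/N  >  k=2
[3,4] N  lex  "cat"
[0,4] S  >  k=3

[0,4] S   >
  [0,3] S/N   >
    [0,2] (S/N)/(N\NP)   <
      [0,1] "clearly" : PP
      [1,2] "gave" : ((S/N)/(N\NP))\PP
    [2,3] "that" : N\NP
  [3,4] "cat" : N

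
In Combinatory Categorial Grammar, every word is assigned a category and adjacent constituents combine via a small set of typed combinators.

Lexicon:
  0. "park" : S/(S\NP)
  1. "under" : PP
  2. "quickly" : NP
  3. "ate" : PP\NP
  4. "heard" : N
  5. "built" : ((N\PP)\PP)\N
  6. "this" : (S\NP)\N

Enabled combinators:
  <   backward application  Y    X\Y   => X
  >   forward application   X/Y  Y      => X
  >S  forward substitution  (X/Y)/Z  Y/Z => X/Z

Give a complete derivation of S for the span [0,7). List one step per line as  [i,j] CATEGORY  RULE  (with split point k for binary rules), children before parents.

[0,1] S/(S\NP)  lex  "park"
[1,2] PP  lex  "under"
[2,3] NP  lex  "quickly"
[3,4] PP\NP  lex  "ate"
[2,4] PP  <  k=3
[4,5] N  lex  "heard"
[5,6] ((N\PP)\PP)\N  lex  "built"
[4,6] (N\PP)\PP  <  k=5
[2,6] N\PP  <  k=4
[1,6] N  <  k=2
[6,7] (S\NP)\N  lex  "this"
[1,7] S\NP  <  k=6
[0,7] S  >  k=1

[0,7] S   >
  [0,1] "park" : S/(S\NP)
  [1,7] S\NP   <
    [1,6] N   <
      [1,2] "under" : PP
      [2,6] N\PP   <
        [2,4] PP   <
          [2,3] "quickly" : NP
          [3,4] "ate" : PP\NP
        [4,6] (N\PP)\PP   <
          [4,5] "heard" : N
          [5,6] "built" : ((N\PP)\PP)\N
    [6,7] "this" : (S\NP)\N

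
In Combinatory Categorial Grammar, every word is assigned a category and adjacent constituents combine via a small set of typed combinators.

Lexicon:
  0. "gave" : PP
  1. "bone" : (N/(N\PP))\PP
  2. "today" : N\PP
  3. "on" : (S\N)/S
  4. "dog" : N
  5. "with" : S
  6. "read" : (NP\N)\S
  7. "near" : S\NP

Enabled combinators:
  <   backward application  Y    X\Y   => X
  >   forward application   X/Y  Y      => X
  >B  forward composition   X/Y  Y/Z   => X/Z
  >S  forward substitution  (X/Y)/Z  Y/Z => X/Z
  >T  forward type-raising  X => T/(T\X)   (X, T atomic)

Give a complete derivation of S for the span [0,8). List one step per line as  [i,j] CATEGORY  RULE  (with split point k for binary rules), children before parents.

[0,1] PP  lex  "gave"
[1,2] (N/(N\PP))\PP  lex  "bone"
[0,2] N/(N\PP)  <  k=1
[2,3] N\PP  lex  "today"
[0,3] N  >  k=2
[3,4] (S\N)/S  lex  "on"
[4,5] N  lex  "dog"
[4,5] NP/(NP\N)  >T
[5,6] S  lex  "with"
[6,7] (NP\N)\S  lex  "read"
[5,7] NP\N  <  k=6
[4,7] NP  >  k=5
[7,8] S\NP  lex  "near"
[4,8] S  <  k=7
[3,8] S\N  >  k=4
[0,8] S  <  k=3

[0,8] S   <
  [0,3] N   >
    [0,2] N/(N\PP)   <
      [0,1] "gave" : PP
      [1,2] "bone" : (N/(N\PP))\PP
    [2,3] "today" : N\PP
  [3,8] S\N   >
    [3,4] "on" : (S\N)/S
    [4,8] S   <
      [4,7] NP   >
        [4,5] NP/(NP\N)   >T
          [4,5] "dog" : N
        [5,7] NP\N   <
          [5,6] "with" : S
          [6,7] "read" : (NP\N)\S
      [7,8] "near" : S\NP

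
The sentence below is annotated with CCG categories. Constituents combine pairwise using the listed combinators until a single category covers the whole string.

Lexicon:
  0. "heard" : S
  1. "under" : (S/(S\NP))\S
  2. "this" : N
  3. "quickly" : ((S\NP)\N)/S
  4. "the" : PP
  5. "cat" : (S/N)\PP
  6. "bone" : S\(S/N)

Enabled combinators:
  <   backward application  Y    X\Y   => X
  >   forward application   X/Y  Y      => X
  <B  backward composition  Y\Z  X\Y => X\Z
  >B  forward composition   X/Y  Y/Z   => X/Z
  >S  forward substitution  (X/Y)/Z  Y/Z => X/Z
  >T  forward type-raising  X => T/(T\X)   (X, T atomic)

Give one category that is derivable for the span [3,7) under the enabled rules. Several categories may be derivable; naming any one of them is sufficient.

[0,7] S   >
  [0,2] S/(S\NP)   <
    [0,1] "heard" : S
    [1,2] "under" : (S/(S\NP))\S
  [2,7] S\NP   <
    [2,3] "this" : N
    [3,7] (S\NP)\N   >
      [3,4] "quickly" : ((S\NP)\N)/S
      [4,7] S   <
        [4,5] "the" : PP
        [5,7] S\PP   <B
          [5,6] "cat" : (S/N)\PP
          [6,7] "bone" : S\(S/N)

(S\NP)\N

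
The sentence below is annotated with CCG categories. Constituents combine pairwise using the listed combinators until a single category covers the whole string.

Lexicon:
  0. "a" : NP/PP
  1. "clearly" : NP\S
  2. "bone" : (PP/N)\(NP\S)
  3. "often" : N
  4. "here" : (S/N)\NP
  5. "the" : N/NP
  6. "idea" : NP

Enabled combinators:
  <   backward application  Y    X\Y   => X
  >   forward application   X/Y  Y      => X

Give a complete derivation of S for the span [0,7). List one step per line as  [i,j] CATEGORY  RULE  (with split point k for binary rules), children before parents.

[0,1] NP/PP  lex  "a"
[1,2] NP\S  lex  "clearly"
[2,3] (PP/N)\(NP\S)  lex  "bone"
[1,3] PP/N  <  k=2
[3,4] N  lex  "often"
[1,4] PP  >  k=3
[0,4] NP  >  k=1
[4,5] (S/N)\NP  lex  "here"
[0,5] S/N  <  k=4
[5,6] N/NP  lex  "the"
[6,7] NP  lex  "idea"
[5,7] N  >  k=6
[0,7] S  >  k=5

[0,7] S   >
  [0,5] S/N   <
    [0,4] NP   >
      [0,1] "a" : NP/PP
      [1,4] PP   >
        [1,3] PP/N   <
          [1,2] "clearly" : NP\S
          [2,3] "bone" : (PP/N)\(NP\S)
        [3,4] "often" : N
    [4,5] "here" : (S/N)\NP
  [5,7] N   >
    [5,6] "the" : N/NP
    [6,7] "idea" : NP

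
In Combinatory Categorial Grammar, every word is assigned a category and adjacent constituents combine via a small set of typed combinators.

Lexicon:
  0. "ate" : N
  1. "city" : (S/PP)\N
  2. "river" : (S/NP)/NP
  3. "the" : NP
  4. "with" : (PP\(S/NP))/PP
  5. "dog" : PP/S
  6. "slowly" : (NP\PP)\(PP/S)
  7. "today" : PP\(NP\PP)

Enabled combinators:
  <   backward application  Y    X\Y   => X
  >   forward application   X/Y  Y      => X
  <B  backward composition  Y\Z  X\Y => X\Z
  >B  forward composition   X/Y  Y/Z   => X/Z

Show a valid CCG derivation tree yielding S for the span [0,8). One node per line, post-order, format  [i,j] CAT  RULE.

[0,1] N  lex  "ate"
[1,2] (S/PP)\N  lex  "city"
[0,2] S/PP  <  k=1
[2,3] (S/NP)/NP  lex  "river"
[3,4] NP  lex  "the"
[2,4] S/NP  >  k=3
[4,5] (PP\(S/NP))/PP  lex  "with"
[5,6] PP/S  lex  "dog"
[6,7] (NP\PP)\(PP/S)  lex  "slowly"
[5,7] NP\PP  <  k=6
[7,8] PP\(NP\PP)  lex  "today"
[5,8] PP  <  k=7
[4,8] PP\(S/NP)  >  k=5
[2,8] PP  <  k=4
[0,8] S  >  k=2

[0,8] S   >
  [0,2] S/PP   <
    [0,1] "ate" : N
    [1,2] "city" : (S/PP)\N
  [2,8] PP   <
    [2,4] S/NP   >
      [2,3] "river" : (S/NP)/NP
      [3,4] "the" : NP
    [4,8] PP\(S/NP)   >
      [4,5] "with" : (PP\(S/NP))/PP
      [5,8] PP   <
        [5,7] NP\PP   <
          [5,6] "dog" : PP/S
          [6,7] "slowly" : (NP\PP)\(PP/S)
        [7,8] "today" : PP\(NP\PP)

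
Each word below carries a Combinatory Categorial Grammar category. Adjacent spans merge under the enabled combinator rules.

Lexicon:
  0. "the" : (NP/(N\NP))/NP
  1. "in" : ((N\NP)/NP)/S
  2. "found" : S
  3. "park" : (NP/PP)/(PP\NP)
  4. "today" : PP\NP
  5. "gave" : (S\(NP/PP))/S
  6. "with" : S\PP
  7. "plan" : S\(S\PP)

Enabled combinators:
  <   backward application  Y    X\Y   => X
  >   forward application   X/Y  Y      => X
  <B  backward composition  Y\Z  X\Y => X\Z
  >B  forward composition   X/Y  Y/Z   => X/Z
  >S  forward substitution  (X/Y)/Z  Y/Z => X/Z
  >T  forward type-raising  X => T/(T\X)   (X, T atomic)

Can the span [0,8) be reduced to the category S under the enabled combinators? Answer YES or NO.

[0,8] S   <
  [0,5] NP/PP   >B
    [0,3] NP/NP   >S
      [0,1] "the" : (NP/(N\NP))/NP
      [1,3] (N\NP)/NP   >
        [1,2] "in" : ((N\NP)/NP)/S
        [2,3] "found" : S
    [3,5] NP/PP   >
      [3,4] "park" : (NP/PP)/(PP\NP)
      [4,5] "today" : PP\NP
  [5,8] S\(NP/PP)   >
    [5,6] "gave" : (S\(NP/PP))/S
    [6,8] S   <
      [6,7] "with" : S\PP
      [7,8] "plan" : S\(S\PP)

YES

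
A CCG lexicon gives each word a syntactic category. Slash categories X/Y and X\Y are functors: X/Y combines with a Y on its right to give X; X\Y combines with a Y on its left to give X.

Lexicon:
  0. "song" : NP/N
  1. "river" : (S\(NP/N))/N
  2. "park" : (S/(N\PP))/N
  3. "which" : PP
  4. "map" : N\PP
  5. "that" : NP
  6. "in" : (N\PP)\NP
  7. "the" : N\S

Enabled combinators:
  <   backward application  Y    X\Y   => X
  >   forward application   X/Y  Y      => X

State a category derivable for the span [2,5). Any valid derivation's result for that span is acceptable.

[0,8] S   <
  [0,1] "song" : NP/N
  [1,8] S\(NP/N)   >
    [1,2] "river" : (S\(NP/N))/N
    [2,8] N   <
      [2,7] S   >
        [2,5] S/(N\PP)   >
          [2,3] "park" : (S/(N\PP))/N
          [3,5] N   <
            [3,4] "which" : PP
            [4,5] "map" : N\PP
        [5,7] N\PP   <
          [5,6] "that" : NP
          [6,7] "in" : (N\PP)\NP
      [7,8] "the" : N\S

S/(N\PP)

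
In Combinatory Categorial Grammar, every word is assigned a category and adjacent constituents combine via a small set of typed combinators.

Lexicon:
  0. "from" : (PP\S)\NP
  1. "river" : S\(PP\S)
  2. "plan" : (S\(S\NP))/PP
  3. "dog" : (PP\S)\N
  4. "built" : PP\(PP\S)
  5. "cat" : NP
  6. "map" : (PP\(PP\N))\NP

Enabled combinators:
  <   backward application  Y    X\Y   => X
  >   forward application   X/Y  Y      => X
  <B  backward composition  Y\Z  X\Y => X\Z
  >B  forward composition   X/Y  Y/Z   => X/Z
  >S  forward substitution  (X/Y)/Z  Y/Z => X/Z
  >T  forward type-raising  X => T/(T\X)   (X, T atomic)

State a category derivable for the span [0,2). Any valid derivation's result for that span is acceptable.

S\NP

[0,7] S   <
  [0,2] S\NP   <B
    [0,1] "from" : (PP\S)\NP
    [1,2] "river" : S\(PP\S)
  [2,7] S\(S\NP)   >
    [2,3] "plan" : (S\(S\NP))/PP
    [3,7] PP   <
      [3,5] PP\N   <B
        [3,4] "dog" : (PP\S)\N
        [4,5] "built" : PP\(PP\S)
      [5,7] PP\(PP\N)   <
        [5,6] "cat" : NP
        [6,7] "map" : (PP\(PP\N))\NP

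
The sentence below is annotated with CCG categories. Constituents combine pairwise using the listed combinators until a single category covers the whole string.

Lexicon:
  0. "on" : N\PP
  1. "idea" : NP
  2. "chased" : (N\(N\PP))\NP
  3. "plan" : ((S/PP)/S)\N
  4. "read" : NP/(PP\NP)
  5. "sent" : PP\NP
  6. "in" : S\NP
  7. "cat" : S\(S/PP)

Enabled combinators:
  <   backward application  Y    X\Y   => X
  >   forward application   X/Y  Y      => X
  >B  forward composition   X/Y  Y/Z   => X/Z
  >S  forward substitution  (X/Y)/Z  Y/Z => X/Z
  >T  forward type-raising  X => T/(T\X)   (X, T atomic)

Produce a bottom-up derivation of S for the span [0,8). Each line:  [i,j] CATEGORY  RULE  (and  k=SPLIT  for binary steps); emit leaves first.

[0,8] S   <
  [0,7] S/PP   >
    [0,4] (S/PP)/S   <
      [0,3] N   <
        [0,1] "on" : N\PP
        [1,3] N\(N\PP)   <
          [1,2] "idea" : NP
          [2,3] "chased" : (N\(N\PP))\NP
      [3,4] "plan" : ((S/PP)/S)\N
    [4,7] S   <
      [4,6] NP   >
        [4,5] "read" : NP/(PP\NP)
        [5,6] "sent" : PP\NP
      [6,7] "in" : S\NP
  [7,8] "cat" : S\(S/PP)

[0,1] N\PP  lex  "on"
[1,2] NP  lex  "idea"
[2,3] (N\(N\PP))\NP  lex  "chased"
[1,3] N\(N\PP)  <  k=2
[0,3] N  <  k=1
[3,4] ((S/PP)/S)\N  lex  "plan"
[0,4] (S/PP)/S  <  k=3
[4,5] NP/(PP\NP)  lex  "read"
[5,6] PP\NP  lex  "sent"
[4,6] NP  >  k=5
[6,7] S\NP  lex  "in"
[4,7] S  <  k=6
[0,7] S/PP  >  k=4
[7,8] S\(S/PP)  lex  "cat"
[0,8] S  <  k=7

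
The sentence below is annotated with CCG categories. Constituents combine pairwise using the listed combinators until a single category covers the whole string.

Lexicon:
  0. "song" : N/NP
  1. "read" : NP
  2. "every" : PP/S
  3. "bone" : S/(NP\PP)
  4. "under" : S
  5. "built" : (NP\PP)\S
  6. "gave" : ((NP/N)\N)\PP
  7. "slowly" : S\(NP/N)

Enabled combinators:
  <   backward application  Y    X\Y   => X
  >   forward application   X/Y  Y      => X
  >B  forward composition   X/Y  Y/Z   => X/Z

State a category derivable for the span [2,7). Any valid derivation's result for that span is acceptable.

(NP/N)\N

[0,8] S   <
  [0,7] NP/N   <
    [0,2] N   >
      [0,1] "song" : N/NP
      [1,2] "read" : NP
    [2,7] (NP/N)\N   <
      [2,6] PP   >
        [2,3] "every" : PP/S
        [3,6] S   >
          [3,4] "bone" : S/(NP\PP)
          [4,6] NP\PP   <
            [4,5] "under" : S
            [5,6] "built" : (NP\PP)\S
      [6,7] "gave" : ((NP/N)\N)\PP
  [7,8] "slowly" : S\(NP/N)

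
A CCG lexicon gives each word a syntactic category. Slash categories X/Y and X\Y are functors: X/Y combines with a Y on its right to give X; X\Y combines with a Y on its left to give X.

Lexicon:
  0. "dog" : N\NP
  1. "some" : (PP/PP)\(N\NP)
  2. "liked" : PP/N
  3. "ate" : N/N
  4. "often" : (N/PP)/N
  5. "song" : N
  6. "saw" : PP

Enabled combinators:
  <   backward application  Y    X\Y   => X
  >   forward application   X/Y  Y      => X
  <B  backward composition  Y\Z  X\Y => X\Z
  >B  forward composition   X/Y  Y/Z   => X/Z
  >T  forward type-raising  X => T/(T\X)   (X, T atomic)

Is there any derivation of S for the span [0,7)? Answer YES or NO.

NO

N\NP (PP/PP)\(N\NP) PP/N N/N (N/PP)/N N PP
CKY chart[0,7] = {N/(N\PP), NP/(NP\PP), PP, PP/(N\N), PP/(PP\PP), S/(S\PP)}; S ∉ chart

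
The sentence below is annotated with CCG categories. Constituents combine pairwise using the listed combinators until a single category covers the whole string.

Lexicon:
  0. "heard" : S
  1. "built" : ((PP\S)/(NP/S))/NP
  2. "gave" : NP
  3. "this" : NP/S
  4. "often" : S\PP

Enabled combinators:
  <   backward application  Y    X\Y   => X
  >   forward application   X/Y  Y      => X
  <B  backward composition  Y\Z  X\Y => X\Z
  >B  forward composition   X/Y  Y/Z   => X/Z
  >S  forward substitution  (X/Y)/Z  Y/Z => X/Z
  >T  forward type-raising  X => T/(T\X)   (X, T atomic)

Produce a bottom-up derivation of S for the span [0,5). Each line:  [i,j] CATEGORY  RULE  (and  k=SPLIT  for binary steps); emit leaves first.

[0,1] S  lex  "heard"
[0,1] PP/(PP\S)  >T
[1,2] ((PP\S)/(NP/S))/NP  lex  "built"
[2,3] NP  lex  "gave"
[1,3] (PP\S)/(NP/S)  >  k=2
[3,4] NP/S  lex  "this"
[1,4] PP\S  >  k=3
[0,4] PP  >  k=1
[4,5] S\PP  lex  "often"
[0,5] S  <  k=4

[0,5] S   <
  [0,4] PP   >
    [0,1] PP/(PP\S)   >T
      [0,1] "heard" : S
    [1,4] PP\S   >
      [1,3] (PP\S)/(NP/S)   >
        [1,2] "built" : ((PP\S)/(NP/S))/NP
        [2,3] "gave" : NP
      [3,4] "this" : NP/S
  [4,5] "often" : S\PP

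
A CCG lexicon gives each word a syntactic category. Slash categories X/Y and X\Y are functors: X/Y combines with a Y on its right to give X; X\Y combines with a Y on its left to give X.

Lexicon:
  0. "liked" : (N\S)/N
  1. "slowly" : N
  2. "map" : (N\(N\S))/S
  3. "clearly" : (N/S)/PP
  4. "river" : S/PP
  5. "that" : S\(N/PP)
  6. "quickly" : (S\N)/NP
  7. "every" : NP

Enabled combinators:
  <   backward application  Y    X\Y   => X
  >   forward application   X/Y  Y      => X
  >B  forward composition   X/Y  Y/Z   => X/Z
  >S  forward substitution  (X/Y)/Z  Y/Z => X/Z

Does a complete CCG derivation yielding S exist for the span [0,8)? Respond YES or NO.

[0,8] S   <
  [0,6] N   <
    [0,2] N\S   >
      [0,1] "liked" : (N\S)/N
      [1,2] "slowly" : N
    [2,6] N\(N\S)   >
      [2,3] "map" : (N\(N\S))/S
      [3,6] S   <
        [3,5] N/PP   >S
          [3,4] "clearly" : (N/S)/PP
          [4,5] "river" : S/PP
        [5,6] "that" : S\(N/PP)
  [6,8] S\N   >
    [6,7] "quickly" : (S\N)/NP
    [7,8] "every" : NP

YES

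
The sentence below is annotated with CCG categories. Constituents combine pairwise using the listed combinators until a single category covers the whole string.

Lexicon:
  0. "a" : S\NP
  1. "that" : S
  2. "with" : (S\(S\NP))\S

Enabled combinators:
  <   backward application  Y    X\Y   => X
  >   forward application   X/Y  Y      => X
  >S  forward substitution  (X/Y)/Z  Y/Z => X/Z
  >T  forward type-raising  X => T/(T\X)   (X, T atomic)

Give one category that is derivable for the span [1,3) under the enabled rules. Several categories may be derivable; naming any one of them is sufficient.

[0,3] S   <
  [0,1] "a" : S\NP
  [1,3] S\(S\NP)   <
    [1,2] "that" : S
    [2,3] "with" : (S\(S\NP))\S

S\(S\NP)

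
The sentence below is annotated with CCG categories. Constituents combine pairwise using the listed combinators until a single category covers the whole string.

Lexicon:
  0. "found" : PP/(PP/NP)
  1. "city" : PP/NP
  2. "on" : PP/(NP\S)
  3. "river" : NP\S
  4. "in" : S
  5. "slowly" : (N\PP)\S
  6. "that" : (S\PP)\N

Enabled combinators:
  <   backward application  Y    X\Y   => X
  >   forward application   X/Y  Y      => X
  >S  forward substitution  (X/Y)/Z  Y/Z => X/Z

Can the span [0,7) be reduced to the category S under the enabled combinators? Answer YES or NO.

YES

[0,7] S   <
  [0,2] PP   >
    [0,1] "found" : PP/(PP/NP)
    [1,2] "city" : PP/NP
  [2,7] S\PP   <
    [2,6] N   <
      [2,4] PP   >
        [2,3] "on" : PP/(NP\S)
        [3,4] "river" : NP\S
      [4,6] N\PP   <
        [4,5] "in" : S
        [5,6] "slowly" : (N\PP)\S
    [6,7] "that" : (S\PP)\N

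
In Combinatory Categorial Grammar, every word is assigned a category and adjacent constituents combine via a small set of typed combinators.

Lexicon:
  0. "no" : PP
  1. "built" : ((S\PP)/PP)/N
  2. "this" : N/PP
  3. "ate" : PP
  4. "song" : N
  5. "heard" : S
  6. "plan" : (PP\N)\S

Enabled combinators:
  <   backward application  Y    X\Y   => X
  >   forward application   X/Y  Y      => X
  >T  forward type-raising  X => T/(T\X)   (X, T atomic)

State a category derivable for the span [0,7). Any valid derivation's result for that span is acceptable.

S

[0,7] S   <
  [0,1] "no" : PP
  [1,7] S\PP   >
    [1,4] (S\PP)/PP   >
      [1,2] "built" : ((S\PP)/PP)/N
      [2,4] N   >
        [2,3] "this" : N/PP
        [3,4] "ate" : PP
    [4,7] PP   >
      [4,5] PP/(PP\N)   >T
        [4,5] "song" : N
      [5,7] PP\N   <
        [5,6] "heard" : S
        [6,7] "plan" : (PP\N)\S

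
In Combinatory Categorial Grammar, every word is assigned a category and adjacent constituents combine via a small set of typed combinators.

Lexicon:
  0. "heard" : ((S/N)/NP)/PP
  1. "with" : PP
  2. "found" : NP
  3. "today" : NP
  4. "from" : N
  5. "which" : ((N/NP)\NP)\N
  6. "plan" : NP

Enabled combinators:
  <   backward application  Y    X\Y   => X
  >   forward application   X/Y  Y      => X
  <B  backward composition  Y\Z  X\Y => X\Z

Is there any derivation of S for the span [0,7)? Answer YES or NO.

[0,7] S   >
  [0,3] S/N   >
    [0,2] (S/N)/NP   >
      [0,1] "heard" : ((S/N)/NP)/PP
      [1,2] "with" : PP
    [2,3] "found" : NP
  [3,7] N   >
    [3,6] N/NP   <
      [3,4] "today" : NP
      [4,6] (N/NP)\NP   <
        [4,5] "from" : N
        [5,6] "which" : ((N/NP)\NP)\N
    [6,7] "plan" : NP

YES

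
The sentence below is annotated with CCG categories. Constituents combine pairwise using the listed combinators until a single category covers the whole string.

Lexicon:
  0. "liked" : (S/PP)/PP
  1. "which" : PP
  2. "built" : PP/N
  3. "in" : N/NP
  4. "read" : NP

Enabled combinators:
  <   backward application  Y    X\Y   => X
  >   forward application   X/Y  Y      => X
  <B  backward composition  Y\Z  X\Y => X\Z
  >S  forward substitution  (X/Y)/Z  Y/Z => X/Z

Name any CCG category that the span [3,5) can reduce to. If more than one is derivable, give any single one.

N

[0,5] S   >
  [0,2] S/PP   >
    [0,1] "liked" : (S/PP)/PP
    [1,2] "which" : PP
  [2,5] PP   >
    [2,3] "built" : PP/N
    [3,5] N   >
      [3,4] "in" : N/NP
      [4,5] "read" : NP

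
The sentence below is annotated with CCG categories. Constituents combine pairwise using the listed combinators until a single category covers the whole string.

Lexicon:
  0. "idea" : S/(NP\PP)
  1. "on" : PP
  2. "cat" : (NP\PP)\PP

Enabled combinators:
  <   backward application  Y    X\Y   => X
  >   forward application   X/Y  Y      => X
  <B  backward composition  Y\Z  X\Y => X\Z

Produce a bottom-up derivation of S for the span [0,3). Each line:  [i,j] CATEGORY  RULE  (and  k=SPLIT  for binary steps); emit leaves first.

[0,3] S   >
  [0,1] "idea" : S/(NP\PP)
  [1,3] NP\PP   <
    [1,2] "on" : PP
    [2,3] "cat" : (NP\PP)\PP

[0,1] S/(NP\PP)  lex  "idea"
[1,2] PP  lex  "on"
[2,3] (NP\PP)\PP  lex  "cat"
[1,3] NP\PP  <  k=2
[0,3] S  >  k=1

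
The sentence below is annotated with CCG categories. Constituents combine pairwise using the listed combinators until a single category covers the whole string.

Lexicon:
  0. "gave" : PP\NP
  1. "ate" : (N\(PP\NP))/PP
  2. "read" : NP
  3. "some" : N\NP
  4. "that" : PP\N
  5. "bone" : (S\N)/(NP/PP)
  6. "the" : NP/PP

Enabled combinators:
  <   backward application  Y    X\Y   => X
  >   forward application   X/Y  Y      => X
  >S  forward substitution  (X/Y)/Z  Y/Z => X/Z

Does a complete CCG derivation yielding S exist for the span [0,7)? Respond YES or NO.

[0,7] S   <
  [0,5] N   <
    [0,1] "gave" : PP\NP
    [1,5] N\(PP\NP)   >
      [1,2] "ate" : (N\(PP\NP))/PP
      [2,5] PP   <
        [2,4] N   <
          [2,3] "read" : NP
          [3,4] "some" : N\NP
        [4,5] "that" : PP\N
  [5,7] S\N   >
    [5,6] "bone" : (S\N)/(NP/PP)
    [6,7] "the" : NP/PP

YES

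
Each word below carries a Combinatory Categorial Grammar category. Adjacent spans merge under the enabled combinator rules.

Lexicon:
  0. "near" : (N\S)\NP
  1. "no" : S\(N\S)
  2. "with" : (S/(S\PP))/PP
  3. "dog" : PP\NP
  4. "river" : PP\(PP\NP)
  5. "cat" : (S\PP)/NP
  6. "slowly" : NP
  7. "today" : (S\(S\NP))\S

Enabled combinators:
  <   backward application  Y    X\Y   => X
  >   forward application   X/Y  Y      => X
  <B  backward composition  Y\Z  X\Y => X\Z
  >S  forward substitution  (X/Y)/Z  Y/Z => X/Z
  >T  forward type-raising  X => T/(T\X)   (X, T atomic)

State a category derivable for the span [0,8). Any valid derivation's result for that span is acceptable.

S

[0,8] S   <
  [0,2] S\NP   <B
    [0,1] "near" : (N\S)\NP
    [1,2] "no" : S\(N\S)
  [2,8] S\(S\NP)   <
    [2,7] S   >
      [2,5] S/(S\PP)   >
        [2,3] "with" : (S/(S\PP))/PP
        [3,5] PP   <
          [3,4] "dog" : PP\NP
          [4,5] "river" : PP\(PP\NP)
      [5,7] S\PP   >
        [5,6] "cat" : (S\PP)/NP
        [6,7] "slowly" : NP
    [7,8] "today" : (S\(S\NP))\S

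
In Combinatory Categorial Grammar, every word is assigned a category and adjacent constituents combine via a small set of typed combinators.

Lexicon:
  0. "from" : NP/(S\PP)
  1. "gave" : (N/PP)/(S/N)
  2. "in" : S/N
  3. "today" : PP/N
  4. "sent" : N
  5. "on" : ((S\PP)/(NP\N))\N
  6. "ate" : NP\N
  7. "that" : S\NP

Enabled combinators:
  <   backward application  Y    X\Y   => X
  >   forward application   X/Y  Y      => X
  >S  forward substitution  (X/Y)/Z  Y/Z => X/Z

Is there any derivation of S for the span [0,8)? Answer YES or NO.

[0,8] S   <
  [0,7] NP   >
    [0,1] "from" : NP/(S\PP)
    [1,7] S\PP   >
      [1,6] (S\PP)/(NP\N)   <
        [1,5] N   >
          [1,3] N/PP   >
            [1,2] "gave" : (N/PP)/(S/N)
            [2,3] "in" : S/N
          [3,5] PP   >
            [3,4] "today" : PP/N
            [4,5] "sent" : N
        [5,6] "on" : ((S\PP)/(NP\N))\N
      [6,7] "ate" : NP\N
  [7,8] "that" : S\NP

YES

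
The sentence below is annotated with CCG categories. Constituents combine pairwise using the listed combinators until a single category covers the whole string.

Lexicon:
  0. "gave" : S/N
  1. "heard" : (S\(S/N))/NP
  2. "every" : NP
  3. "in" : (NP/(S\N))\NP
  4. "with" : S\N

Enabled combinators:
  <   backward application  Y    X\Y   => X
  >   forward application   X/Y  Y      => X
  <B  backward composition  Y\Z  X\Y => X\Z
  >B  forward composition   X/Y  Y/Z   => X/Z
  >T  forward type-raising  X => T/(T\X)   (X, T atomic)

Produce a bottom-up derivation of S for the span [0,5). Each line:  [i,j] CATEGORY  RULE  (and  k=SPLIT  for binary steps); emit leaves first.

[0,5] S   <
  [0,1] "gave" : S/N
  [1,5] S\(S/N)   >
    [1,2] "heard" : (S\(S/N))/NP
    [2,5] NP   >
      [2,4] NP/(S\N)   <
        [2,3] "every" : NP
        [3,4] "in" : (NP/(S\N))\NP
      [4,5] "with" : S\N

[0,1] S/N  lex  "gave"
[1,2] (S\(S/N))/NP  lex  "heard"
[2,3] NP  lex  "every"
[3,4] (NP/(S\N))\NP  lex  "in"
[2,4] NP/(S\N)  <  k=3
[4,5] S\N  lex  "with"
[2,5] NP  >  k=4
[1,5] S\(S/N)  >  k=2
[0,5] S  <  k=1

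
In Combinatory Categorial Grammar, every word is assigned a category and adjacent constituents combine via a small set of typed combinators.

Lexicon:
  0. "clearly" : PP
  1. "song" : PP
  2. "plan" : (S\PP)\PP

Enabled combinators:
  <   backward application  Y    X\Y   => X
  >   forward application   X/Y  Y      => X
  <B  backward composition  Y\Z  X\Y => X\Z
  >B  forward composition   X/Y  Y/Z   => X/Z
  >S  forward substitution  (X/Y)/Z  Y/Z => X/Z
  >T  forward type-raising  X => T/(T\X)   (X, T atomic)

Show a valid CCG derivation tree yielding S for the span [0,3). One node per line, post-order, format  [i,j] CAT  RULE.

[0,1] PP  lex  "clearly"
[0,1] S/(S\PP)  >T
[1,2] PP  lex  "song"
[2,3] (S\PP)\PP  lex  "plan"
[1,3] S\PP  <  k=2
[0,3] S  >  k=1

[0,3] S   >
  [0,1] S/(S\PP)   >T
    [0,1] "clearly" : PP
  [1,3] S\PP   <
    [1,2] "song" : PP
    [2,3] "plan" : (S\PP)\PP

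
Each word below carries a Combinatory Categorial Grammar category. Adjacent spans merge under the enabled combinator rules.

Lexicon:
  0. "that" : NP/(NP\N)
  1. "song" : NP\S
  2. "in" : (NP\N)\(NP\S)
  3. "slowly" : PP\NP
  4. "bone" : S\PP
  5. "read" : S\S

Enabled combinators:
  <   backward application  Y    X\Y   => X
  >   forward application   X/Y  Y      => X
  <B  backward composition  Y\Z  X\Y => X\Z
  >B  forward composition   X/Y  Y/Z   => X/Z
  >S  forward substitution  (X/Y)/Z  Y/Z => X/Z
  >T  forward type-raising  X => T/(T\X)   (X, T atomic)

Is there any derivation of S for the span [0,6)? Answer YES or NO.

YES

[0,6] S   <
  [0,3] NP   >
    [0,1] "that" : NP/(NP\N)
    [1,3] NP\N   <
      [1,2] "song" : NP\S
      [2,3] "in" : (NP\N)\(NP\S)
  [3,6] S\NP   <B
    [3,5] S\NP   <B
      [3,4] "slowly" : PP\NP
      [4,5] "bone" : S\PP
    [5,6] "read" : S\S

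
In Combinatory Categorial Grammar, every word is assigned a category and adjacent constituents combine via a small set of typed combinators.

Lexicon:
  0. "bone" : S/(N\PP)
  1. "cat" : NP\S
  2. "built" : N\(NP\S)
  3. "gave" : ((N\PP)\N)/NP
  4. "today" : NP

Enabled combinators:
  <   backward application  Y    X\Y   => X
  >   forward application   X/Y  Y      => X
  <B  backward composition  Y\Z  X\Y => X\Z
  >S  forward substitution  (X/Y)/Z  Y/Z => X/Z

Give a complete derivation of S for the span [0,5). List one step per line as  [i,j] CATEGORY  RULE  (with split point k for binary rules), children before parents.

[0,1] S/(N\PP)  lex  "bone"
[1,2] NP\S  lex  "cat"
[2,3] N\(NP\S)  lex  "built"
[1,3] N  <  k=2
[3,4] ((N\PP)\N)/NP  lex  "gave"
[4,5] NP  lex  "today"
[3,5] (N\PP)\N  >  k=4
[1,5] N\PP  <  k=3
[0,5] S  >  k=1

[0,5] S   >
  [0,1] "bone" : S/(N\PP)
  [1,5] N\PP   <
    [1,3] N   <
      [1,2] "cat" : NP\S
      [2,3] "built" : N\(NP\S)
    [3,5] (N\PP)\N   >
      [3,4] "gave" : ((N\PP)\N)/NP
      [4,5] "today" : NP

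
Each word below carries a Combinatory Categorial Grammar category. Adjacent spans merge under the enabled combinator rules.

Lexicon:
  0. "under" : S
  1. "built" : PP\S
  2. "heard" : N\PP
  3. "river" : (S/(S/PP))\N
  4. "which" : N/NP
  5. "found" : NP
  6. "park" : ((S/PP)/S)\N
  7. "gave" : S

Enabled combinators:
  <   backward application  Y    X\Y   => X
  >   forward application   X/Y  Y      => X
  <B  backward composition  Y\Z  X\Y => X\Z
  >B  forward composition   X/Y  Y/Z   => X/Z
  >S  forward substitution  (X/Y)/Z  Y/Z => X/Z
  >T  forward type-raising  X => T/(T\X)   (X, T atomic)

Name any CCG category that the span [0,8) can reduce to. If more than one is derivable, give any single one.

S

[0,8] S   >
  [0,4] S/(S/PP)   <
    [0,3] N   <
      [0,1] "under" : S
      [1,3] N\S   <B
        [1,2] "built" : PP\S
        [2,3] "heard" : N\PP
    [3,4] "river" : (S/(S/PP))\N
  [4,8] S/PP   >
    [4,7] (S/PP)/S   <
      [4,6] N   >
        [4,5] "which" : N/NP
        [5,6] "found" : NP
      [6,7] "park" : ((S/PP)/S)\N
    [7,8] "gave" : S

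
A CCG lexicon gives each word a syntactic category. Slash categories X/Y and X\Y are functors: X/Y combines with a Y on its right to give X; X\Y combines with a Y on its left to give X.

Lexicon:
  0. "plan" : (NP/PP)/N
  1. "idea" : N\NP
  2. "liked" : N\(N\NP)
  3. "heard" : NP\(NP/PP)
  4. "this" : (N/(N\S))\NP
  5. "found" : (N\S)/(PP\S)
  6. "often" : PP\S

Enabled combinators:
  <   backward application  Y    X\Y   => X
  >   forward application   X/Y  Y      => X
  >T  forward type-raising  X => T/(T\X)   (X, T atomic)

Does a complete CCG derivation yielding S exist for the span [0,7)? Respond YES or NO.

(NP/PP)/N N\NP N\(N\NP) NP\(NP/PP) (N/(N\S))\NP (N\S)/(PP\S) PP\S
CKY chart[0,7] = {N, N/(N\N), NP/(NP\N), PP/(PP\N), S/(S\N)}; S ∉ chart

NO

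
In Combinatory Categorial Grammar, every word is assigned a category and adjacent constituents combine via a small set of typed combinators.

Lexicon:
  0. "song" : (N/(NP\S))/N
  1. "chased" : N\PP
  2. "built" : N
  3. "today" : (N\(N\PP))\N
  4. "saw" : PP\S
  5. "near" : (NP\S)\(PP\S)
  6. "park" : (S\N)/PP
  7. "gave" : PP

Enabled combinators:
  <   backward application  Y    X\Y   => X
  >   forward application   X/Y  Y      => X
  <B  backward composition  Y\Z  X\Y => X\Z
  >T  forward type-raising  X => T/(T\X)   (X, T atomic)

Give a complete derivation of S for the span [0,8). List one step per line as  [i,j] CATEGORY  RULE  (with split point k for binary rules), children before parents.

[0,1] (N/(NP\S))/N  lex  "song"
[1,2] N\PP  lex  "chased"
[2,3] N  lex  "built"
[3,4] (N\(N\PP))\N  lex  "today"
[2,4] N\(N\PP)  <  k=3
[1,4] N  <  k=2
[0,4] N/(NP\S)  >  k=1
[4,5] PP\S  lex  "saw"
[5,6] (NP\S)\(PP\S)  lex  "near"
[4,6] NP\S  <  k=5
[0,6] N  >  k=4
[6,7] (S\N)/PP  lex  "park"
[7,8] PP  lex  "gave"
[6,8] S\N  >  k=7
[0,8] S  <  k=6

[0,8] S   <
  [0,6] N   >
    [0,4] N/(NP\S)   >
      [0,1] "song" : (N/(NP\S))/N
      [1,4] N   <
        [1,2] "chased" : N\PP
        [2,4] N\(N\PP)   <
          [2,3] "built" : N
          [3,4] "today" : (N\(N\PP))\N
    [4,6] NP\S   <
      [4,5] "saw" : PP\S
      [5,6] "near" : (NP\S)\(PP\S)
  [6,8] S\N   >
    [6,7] "park" : (S\N)/PP
    [7,8] "gave" : PP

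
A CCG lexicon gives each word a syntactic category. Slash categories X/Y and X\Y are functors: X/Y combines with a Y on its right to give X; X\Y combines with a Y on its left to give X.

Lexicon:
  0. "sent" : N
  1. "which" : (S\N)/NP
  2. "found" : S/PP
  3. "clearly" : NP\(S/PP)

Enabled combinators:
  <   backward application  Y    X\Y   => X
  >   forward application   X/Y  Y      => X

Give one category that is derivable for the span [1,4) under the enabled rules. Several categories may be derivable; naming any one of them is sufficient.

[0,4] S   <
  [0,1] "sent" : N
  [1,4] S\N   >
    [1,2] "which" : (S\N)/NP
    [2,4] NP   <
      [2,3] "found" : S/PP
      [3,4] "clearly" : NP\(S/PP)

S\N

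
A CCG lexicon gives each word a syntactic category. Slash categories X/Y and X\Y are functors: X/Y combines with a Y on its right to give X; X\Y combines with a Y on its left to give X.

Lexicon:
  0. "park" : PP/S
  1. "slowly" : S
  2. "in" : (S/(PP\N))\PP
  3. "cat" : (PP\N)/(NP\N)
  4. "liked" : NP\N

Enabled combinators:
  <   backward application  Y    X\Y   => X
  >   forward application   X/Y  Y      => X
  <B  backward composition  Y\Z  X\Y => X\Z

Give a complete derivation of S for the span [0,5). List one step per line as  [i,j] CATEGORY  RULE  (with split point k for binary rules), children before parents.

[0,1] PP/S  lex  "park"
[1,2] S  lex  "slowly"
[0,2] PP  >  k=1
[2,3] (S/(PP\N))\PP  lex  "in"
[0,3] S/(PP\N)  <  k=2
[3,4] (PP\N)/(NP\N)  lex  "cat"
[4,5] NP\N  lex  "liked"
[3,5] PP\N  >  k=4
[0,5] S  >  k=3

[0,5] S   >
  [0,3] S/(PP\N)   <
    [0,2] PP   >
      [0,1] "park" : PP/S
      [1,2] "slowly" : S
    [2,3] "in" : (S/(PP\N))\PP
  [3,5] PP\N   >
    [3,4] "cat" : (PP\N)/(NP\N)
    [4,5] "liked" : NP\N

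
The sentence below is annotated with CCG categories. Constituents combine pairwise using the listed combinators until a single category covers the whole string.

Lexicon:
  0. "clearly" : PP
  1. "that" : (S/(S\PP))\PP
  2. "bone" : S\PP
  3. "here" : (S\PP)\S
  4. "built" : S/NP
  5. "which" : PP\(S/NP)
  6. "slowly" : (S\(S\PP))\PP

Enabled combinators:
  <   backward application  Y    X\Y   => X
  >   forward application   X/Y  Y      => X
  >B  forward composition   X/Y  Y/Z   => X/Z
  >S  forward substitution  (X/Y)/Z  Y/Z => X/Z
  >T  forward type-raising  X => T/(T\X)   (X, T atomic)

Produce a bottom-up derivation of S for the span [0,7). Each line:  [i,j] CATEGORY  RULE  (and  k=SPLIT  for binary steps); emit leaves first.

[0,1] PP  lex  "clearly"
[1,2] (S/(S\PP))\PP  lex  "that"
[0,2] S/(S\PP)  <  k=1
[2,3] S\PP  lex  "bone"
[0,3] S  >  k=2
[3,4] (S\PP)\S  lex  "here"
[0,4] S\PP  <  k=3
[4,5] S/NP  lex  "built"
[5,6] PP\(S/NP)  lex  "which"
[4,6] PP  <  k=5
[6,7] (S\(S\PP))\PP  lex  "slowly"
[4,7] S\(S\PP)  <  k=6
[0,7] S  <  k=4

[0,7] S   <
  [0,4] S\PP   <
    [0,3] S   >
      [0,2] S/(S\PP)   <
        [0,1] "clearly" : PP
        [1,2] "that" : (S/(S\PP))\PP
      [2,3] "bone" : S\PP
    [3,4] "here" : (S\PP)\S
  [4,7] S\(S\PP)   <
    [4,6] PP   <
      [4,5] "built" : S/NP
      [5,6] "which" : PP\(S/NP)
    [6,7] "slowly" : (S\(S\PP))\PP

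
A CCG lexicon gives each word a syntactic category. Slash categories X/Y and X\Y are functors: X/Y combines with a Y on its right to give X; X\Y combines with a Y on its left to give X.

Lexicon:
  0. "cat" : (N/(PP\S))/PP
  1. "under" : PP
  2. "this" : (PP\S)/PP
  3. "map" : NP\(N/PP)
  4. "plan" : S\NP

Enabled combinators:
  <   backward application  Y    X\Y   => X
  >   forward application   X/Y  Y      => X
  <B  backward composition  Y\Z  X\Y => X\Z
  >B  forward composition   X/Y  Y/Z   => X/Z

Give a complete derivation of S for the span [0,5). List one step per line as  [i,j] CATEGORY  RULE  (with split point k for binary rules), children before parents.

[0,5] S   <
  [0,4] NP   <
    [0,3] N/PP   >B
      [0,2] N/(PP\S)   >
        [0,1] "cat" : (N/(PP\S))/PP
        [1,2] "under" : PP
      [2,3] "this" : (PP\S)/PP
    [3,4] "map" : NP\(N/PP)
  [4,5] "plan" : S\NP

[0,1] (N/(PP\S))/PP  lex  "cat"
[1,2] PP  lex  "under"
[0,2] N/(PP\S)  >  k=1
[2,3] (PP\S)/PP  lex  "this"
[0,3] N/PP  >B  k=2
[3,4] NP\(N/PP)  lex  "map"
[0,4] NP  <  k=3
[4,5] S\NP  lex  "plan"
[0,5] S  <  k=4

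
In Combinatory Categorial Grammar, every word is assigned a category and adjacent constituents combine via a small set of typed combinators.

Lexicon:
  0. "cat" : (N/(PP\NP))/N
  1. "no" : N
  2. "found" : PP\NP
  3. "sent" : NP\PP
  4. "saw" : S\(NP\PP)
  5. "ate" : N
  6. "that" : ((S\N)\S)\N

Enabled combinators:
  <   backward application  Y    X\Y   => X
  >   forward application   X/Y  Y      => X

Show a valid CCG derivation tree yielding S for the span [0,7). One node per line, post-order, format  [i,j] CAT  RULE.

[0,7] S   <
  [0,3] N   >
    [0,2] N/(PP\NP)   >
      [0,1] "cat" : (N/(PP\NP))/N
      [1,2] "no" : N
    [2,3] "found" : PP\NP
  [3,7] S\N   <
    [3,5] S   <
      [3,4] "sent" : NP\PP
      [4,5] "saw" : S\(NP\PP)
    [5,7] (S\N)\S   <
      [5,6] "ate" : N
      [6,7] "that" : ((S\N)\S)\N

[0,1] (N/(PP\NP))/N  lex  "cat"
[1,2] N  lex  "no"
[0,2] N/(PP\NP)  >  k=1
[2,3] PP\NP  lex  "found"
[0,3] N  >  k=2
[3,4] NP\PP  lex  "sent"
[4,5] S\(NP\PP)  lex  "saw"
[3,5] S  <  k=4
[5,6] N  lex  "ate"
[6,7] ((S\N)\S)\N  lex  "that"
[5,7] (S\N)\S  <  k=6
[3,7] S\N  <  k=5
[0,7] S  <  k=3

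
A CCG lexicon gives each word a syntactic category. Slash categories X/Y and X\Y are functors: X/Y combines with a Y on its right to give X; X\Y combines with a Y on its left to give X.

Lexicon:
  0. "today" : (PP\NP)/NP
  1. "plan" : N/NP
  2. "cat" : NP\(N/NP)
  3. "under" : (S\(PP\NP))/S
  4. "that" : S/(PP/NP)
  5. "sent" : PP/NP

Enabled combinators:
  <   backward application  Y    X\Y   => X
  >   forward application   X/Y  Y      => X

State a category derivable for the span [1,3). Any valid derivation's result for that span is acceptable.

[0,6] S   <
  [0,3] PP\NP   >
    [0,1] "today" : (PP\NP)/NP
    [1,3] NP   <
      [1,2] "plan" : N/NP
      [2,3] "cat" : NP\(N/NP)
  [3,6] S\(PP\NP)   >
    [3,4] "under" : (S\(PP\NP))/S
    [4,6] S   >
      [4,5] "that" : S/(PP/NP)
      [5,6] "sent" : PP/NP

NP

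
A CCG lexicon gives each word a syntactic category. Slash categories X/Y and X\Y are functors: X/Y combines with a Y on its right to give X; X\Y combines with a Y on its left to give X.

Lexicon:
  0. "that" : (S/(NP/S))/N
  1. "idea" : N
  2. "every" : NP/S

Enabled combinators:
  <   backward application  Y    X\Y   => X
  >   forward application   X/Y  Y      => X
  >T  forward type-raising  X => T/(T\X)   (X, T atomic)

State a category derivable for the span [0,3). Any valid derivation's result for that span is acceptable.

S

[0,3] S   >
  [0,2] S/(NP/S)   >
    [0,1] "that" : (S/(NP/S))/N
    [1,2] "idea" : N
  [2,3] "every" : NP/S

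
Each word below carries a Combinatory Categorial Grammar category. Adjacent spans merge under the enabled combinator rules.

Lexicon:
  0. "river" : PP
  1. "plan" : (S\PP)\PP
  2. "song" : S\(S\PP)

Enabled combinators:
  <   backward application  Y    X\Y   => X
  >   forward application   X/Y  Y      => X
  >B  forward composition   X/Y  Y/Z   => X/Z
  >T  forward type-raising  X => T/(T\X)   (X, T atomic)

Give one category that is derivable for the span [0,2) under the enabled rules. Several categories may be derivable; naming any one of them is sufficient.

[0,3] S   <
  [0,2] S\PP   <
    [0,1] "river" : PP
    [1,2] "plan" : (S\PP)\PP
  [2,3] "song" : S\(S\PP)

S\PP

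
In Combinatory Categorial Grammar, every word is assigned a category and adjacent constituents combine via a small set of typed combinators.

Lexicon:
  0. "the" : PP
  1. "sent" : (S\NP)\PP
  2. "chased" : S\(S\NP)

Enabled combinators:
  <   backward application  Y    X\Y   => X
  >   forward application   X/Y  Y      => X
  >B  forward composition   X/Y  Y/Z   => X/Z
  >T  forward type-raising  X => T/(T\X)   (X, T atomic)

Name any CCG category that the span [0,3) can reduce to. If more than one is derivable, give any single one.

S

[0,3] S   <
  [0,2] S\NP   <
    [0,1] "the" : PP
    [1,2] "sent" : (S\NP)\PP
  [2,3] "chased" : S\(S\NP)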